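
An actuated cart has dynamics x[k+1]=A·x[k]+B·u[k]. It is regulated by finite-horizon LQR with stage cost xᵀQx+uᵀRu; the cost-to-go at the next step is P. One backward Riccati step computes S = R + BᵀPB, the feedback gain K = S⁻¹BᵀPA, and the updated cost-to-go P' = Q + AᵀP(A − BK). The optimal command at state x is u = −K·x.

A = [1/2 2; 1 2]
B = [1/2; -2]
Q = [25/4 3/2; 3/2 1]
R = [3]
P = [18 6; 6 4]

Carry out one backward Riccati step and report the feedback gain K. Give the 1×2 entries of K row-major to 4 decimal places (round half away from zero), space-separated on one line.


-0.5652 -1.3913

BᵀP = [-3.0000 -5.0000]
S = R + BᵀPB = [3] + [8.5000] = [11.5000]
BᵀPA = [-6.5000 -16.0000]
K = S⁻¹·BᵀPA = [-0.5652 -1.3913]
A−BK = [0.7826 2.6957; -0.1304 -0.7826]
AᵀP(A−BK) = [10.8261 34.9565; 34.9565 113.7391]
P' = Q + AᵀP(A−BK) = [17.0761 36.4565; 36.4565 114.7391]
tr(P') = 131.8152


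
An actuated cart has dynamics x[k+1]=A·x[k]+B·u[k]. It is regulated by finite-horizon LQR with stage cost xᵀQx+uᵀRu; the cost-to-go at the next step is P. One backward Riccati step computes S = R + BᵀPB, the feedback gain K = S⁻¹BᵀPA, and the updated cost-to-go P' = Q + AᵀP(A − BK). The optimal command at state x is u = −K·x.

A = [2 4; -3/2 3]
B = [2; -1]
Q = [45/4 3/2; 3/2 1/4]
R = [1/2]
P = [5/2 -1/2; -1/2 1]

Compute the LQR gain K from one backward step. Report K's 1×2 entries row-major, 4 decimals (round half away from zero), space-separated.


BᵀP = [5.5000 -2.0000]
S = R + BᵀPB = [1/2] + [13.0000] = [13.5000]
BᵀPA = [14.0000 16.0000]
K = S⁻¹·BᵀPA = [1.0370 1.1852]
A−BK = [-0.0741 1.6296; -0.4630 4.1852]
AᵀP(A−BK) = [0.7315 -1.0926; -1.0926 18.0370]
P' = Q + AᵀP(A−BK) = [11.9815 0.4074; 0.4074 18.2870]
tr(P') = 30.2685

1.0370 1.1852


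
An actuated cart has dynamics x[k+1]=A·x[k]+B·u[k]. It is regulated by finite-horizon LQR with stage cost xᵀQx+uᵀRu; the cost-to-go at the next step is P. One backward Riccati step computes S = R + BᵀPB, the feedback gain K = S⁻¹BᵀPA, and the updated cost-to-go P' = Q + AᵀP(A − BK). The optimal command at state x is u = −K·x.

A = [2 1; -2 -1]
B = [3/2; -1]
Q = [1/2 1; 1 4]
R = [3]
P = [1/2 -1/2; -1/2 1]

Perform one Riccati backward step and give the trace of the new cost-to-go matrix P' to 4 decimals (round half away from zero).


10.2075

BᵀP = [1.2500 -1.7500]
S = R + BᵀPB = [3] + [3.6250] = [6.6250]
BᵀPA = [6.0000 3.0000]
K = S⁻¹·BᵀPA = [0.9057 0.4528]
A−BK = [0.6415 0.3208; -1.0943 -0.5472]
AᵀP(A−BK) = [4.5660 2.2830; 2.2830 1.1415]
P' = Q + AᵀP(A−BK) = [5.0660 3.2830; 3.2830 5.1415]
tr(P') = 10.2075


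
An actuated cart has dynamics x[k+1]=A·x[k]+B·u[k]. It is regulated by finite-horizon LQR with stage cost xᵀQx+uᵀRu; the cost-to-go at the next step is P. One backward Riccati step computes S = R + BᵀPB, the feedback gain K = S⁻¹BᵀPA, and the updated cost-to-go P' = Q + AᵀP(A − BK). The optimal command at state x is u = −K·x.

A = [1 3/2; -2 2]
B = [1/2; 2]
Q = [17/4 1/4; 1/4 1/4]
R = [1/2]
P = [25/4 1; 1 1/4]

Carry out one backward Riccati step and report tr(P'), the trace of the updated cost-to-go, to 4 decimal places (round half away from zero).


BᵀP = [5.1250 1.0000]
S = R + BᵀPB = [1/2] + [4.5625] = [5.0625]
BᵀPA = [3.1250 9.6875]
K = S⁻¹·BᵀPA = [0.6173 1.9136]
A−BK = [0.6914 0.5432; -3.2346 -1.8272]
AᵀP(A−BK) = [1.3210 1.3951; 1.3951 2.5247]
P' = Q + AᵀP(A−BK) = [5.5710 1.6451; 1.6451 2.7747]
tr(P') = 8.3457

8.3457


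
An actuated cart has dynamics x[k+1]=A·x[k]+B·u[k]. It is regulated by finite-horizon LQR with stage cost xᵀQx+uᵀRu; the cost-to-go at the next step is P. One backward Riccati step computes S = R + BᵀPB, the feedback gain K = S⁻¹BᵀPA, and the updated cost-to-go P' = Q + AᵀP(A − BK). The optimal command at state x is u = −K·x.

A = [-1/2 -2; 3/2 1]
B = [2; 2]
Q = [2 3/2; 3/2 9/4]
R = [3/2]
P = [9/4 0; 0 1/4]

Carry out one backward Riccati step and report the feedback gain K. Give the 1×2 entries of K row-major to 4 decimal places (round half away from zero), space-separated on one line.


-0.1304 -0.7391

BᵀP = [4.5000 0.5000]
S = R + BᵀPB = [3/2] + [10.0000] = [11.5000]
BᵀPA = [-1.5000 -8.5000]
K = S⁻¹·BᵀPA = [-0.1304 -0.7391]
A−BK = [-0.2391 -0.5217; 1.7609 2.4783]
AᵀP(A−BK) = [0.9293 1.5163; 1.5163 2.9674]
P' = Q + AᵀP(A−BK) = [2.9293 3.0163; 3.0163 5.2174]
tr(P') = 8.1467


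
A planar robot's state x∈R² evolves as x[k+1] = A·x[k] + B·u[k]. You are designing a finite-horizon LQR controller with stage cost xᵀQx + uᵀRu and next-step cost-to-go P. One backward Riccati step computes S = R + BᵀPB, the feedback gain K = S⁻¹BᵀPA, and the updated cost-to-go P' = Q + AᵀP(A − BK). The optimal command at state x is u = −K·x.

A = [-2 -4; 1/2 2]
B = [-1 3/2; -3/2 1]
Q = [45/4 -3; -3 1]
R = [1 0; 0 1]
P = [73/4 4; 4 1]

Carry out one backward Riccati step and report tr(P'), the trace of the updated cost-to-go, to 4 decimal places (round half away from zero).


18.7947

BᵀP = [-24.2500 -5.5000; 31.3750 7.0000]
S = R + BᵀPB = [1 0; 0 1] + [32.5000 -41.8750; -41.8750 54.0625] = [33.5000 -41.8750; -41.8750 55.0625]
BᵀPA = [45.7500 86.0000; -59.2500 -111.5000]
K = S⁻¹·BᵀPA = [0.4174 0.7281; -0.7586 -1.4713]
A−BK = [-0.4447 -1.0650; 1.8847 4.5634]
AᵀP(A−BK) = [1.2059 2.5178; 2.5178 5.3388]
P' = Q + AᵀP(A−BK) = [12.4559 -0.4822; -0.4822 6.3388]
tr(P') = 18.7947


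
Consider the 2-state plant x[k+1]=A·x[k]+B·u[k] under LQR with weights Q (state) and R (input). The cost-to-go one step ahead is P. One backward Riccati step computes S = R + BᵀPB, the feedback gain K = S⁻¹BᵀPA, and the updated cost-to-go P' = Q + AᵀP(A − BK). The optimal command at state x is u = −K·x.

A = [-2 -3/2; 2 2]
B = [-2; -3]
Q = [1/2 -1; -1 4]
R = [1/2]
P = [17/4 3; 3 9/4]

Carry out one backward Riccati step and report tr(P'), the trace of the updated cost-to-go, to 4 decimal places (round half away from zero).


5.8311

BᵀP = [-17.5000 -12.7500]
S = R + BᵀPB = [1/2] + [73.2500] = [73.7500]
BᵀPA = [9.5000 0.7500]
K = S⁻¹·BᵀPA = [0.1288 0.0102]
A−BK = [-1.7424 -1.4797; 2.3864 2.0305]
AᵀP(A−BK) = [0.7763 0.6534; 0.6534 0.5549]
P' = Q + AᵀP(A−BK) = [1.2763 -0.3466; -0.3466 4.5549]
tr(P') = 5.8311


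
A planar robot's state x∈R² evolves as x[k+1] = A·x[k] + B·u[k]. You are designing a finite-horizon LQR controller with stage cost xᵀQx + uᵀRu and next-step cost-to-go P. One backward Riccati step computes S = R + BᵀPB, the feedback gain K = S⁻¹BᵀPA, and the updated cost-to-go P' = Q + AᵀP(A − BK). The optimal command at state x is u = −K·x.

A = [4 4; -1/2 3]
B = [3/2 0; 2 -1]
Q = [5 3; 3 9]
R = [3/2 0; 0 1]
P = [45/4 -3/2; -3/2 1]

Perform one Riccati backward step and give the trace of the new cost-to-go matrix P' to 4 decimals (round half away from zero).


BᵀP = [13.8750 -0.2500; 1.5000 -1.0000]
S = R + BᵀPB = [3/2 0; 0 1] + [20.3125 0.2500; 0.2500 1.0000] = [21.8125 0.2500; 0.2500 2.0000]
BᵀPA = [55.6250 54.7500; 6.5000 3.0000]
K = S⁻¹·BᵀPA = [2.5165 2.4964; 2.9354 1.1879]
A−BK = [0.2253 0.2554; -2.5976 -0.8049]
AᵀP(A−BK) = [27.1894 16.9154; 16.9154 12.7575]
P' = Q + AᵀP(A−BK) = [32.1894 19.9154; 19.9154 21.7575]
tr(P') = 53.9469

53.9469


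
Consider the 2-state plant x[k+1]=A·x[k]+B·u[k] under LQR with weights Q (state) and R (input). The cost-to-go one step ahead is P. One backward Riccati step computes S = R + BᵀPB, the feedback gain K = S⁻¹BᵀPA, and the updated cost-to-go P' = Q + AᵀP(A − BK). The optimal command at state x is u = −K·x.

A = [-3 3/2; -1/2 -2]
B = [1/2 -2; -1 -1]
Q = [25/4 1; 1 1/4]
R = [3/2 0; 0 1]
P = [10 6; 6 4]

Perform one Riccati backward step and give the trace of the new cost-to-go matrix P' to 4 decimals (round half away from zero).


BᵀP = [-1.0000 -1.0000; -26.0000 -16.0000]
S = R + BᵀPB = [3/2 0; 0 1] + [0.5000 3.0000; 3.0000 68.0000] = [2.0000 3.0000; 3.0000 69.0000]
BᵀPA = [3.5000 0.5000; 86.0000 -7.0000]
K = S⁻¹·BᵀPA = [-0.1279 0.4302; 1.2519 -0.1202]
A−BK = [-0.4322 1.0446; 0.6240 -1.6899]
AᵀP(A−BK) = [1.7810 -0.6725; -0.6725 1.4438]
P' = Q + AᵀP(A−BK) = [8.0310 0.3275; 0.3275 1.6938]
tr(P') = 9.7248

9.7248


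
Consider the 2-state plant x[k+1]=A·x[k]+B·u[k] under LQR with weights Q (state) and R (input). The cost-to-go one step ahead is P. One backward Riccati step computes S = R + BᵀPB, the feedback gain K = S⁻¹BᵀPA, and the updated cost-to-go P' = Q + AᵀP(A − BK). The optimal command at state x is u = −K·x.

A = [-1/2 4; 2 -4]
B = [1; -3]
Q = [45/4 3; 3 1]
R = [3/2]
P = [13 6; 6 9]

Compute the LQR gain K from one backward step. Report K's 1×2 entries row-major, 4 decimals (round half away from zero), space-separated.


BᵀP = [-5.0000 -21.0000]
S = R + BᵀPB = [3/2] + [58.0000] = [59.5000]
BᵀPA = [-39.5000 64.0000]
K = S⁻¹·BᵀPA = [-0.6639 1.0756]
A−BK = [0.1639 2.9244; 0.0084 -0.7731]
AᵀP(A−BK) = [1.0273 4.4874; 4.4874 91.1597]
P' = Q + AᵀP(A−BK) = [12.2773 7.4874; 7.4874 92.1597]
tr(P') = 104.4370

-0.6639 1.0756


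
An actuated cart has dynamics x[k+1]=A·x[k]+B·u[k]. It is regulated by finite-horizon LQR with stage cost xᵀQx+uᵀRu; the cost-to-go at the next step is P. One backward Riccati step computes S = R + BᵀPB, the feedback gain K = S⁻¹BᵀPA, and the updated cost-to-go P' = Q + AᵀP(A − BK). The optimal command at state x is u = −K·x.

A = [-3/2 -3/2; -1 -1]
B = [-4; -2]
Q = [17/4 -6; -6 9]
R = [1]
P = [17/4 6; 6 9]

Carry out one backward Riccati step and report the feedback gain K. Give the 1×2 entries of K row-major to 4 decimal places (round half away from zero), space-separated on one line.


0.4254 0.4254

BᵀP = [-29.0000 -42.0000]
S = R + BᵀPB = [1] + [200.0000] = [201.0000]
BᵀPA = [85.5000 85.5000]
K = S⁻¹·BᵀPA = [0.4254 0.4254]
A−BK = [0.2015 0.2015; -0.1493 -0.1493]
AᵀP(A−BK) = [0.1931 0.1931; 0.1931 0.1931]
P' = Q + AᵀP(A−BK) = [4.4431 -5.8069; -5.8069 9.1931]
tr(P') = 13.6362


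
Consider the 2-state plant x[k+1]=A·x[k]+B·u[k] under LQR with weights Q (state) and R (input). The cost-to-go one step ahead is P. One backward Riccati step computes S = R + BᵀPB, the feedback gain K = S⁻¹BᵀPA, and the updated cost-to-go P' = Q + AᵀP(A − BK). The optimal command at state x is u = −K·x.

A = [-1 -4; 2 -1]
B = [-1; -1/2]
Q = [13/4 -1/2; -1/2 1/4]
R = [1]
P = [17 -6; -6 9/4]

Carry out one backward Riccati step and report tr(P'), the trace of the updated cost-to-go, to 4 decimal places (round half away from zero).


26.7886

BᵀP = [-14.0000 4.8750]
S = R + BᵀPB = [1] + [11.5625] = [12.5625]
BᵀPA = [23.7500 51.1250]
K = S⁻¹·BᵀPA = [1.8905 4.0697]
A−BK = [0.8905 0.0697; 2.9453 1.0348]
AᵀP(A−BK) = [5.0995 8.8458; 8.8458 18.1891]
P' = Q + AᵀP(A−BK) = [8.3495 8.3458; 8.3458 18.4391]
tr(P') = 26.7886


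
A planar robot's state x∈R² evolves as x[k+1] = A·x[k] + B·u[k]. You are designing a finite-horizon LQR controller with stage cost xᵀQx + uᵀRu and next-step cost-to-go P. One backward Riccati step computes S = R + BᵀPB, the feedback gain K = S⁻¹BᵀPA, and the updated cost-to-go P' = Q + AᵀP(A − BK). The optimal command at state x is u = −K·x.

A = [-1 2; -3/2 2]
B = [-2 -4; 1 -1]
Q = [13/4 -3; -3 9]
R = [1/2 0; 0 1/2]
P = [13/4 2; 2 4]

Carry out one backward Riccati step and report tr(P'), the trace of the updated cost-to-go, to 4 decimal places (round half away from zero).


13.6875

BᵀP = [-4.5000 0.0000; -15.0000 -12.0000]
S = R + BᵀPB = [1/2 0; 0 1/2] + [9.0000 18.0000; 18.0000 72.0000] = [9.5000 18.0000; 18.0000 72.5000]
BᵀPA = [4.5000 -9.0000; 33.0000 -54.0000]
K = S⁻¹·BᵀPA = [-0.7341 0.8759; 0.6374 -0.9623]
A−BK = [0.0816 -0.0973; -0.1285 0.1618]
AᵀP(A−BK) = [0.5183 -0.6857; -0.6857 0.9191]
P' = Q + AᵀP(A−BK) = [3.7683 -3.6857; -3.6857 9.9191]
tr(P') = 13.6875


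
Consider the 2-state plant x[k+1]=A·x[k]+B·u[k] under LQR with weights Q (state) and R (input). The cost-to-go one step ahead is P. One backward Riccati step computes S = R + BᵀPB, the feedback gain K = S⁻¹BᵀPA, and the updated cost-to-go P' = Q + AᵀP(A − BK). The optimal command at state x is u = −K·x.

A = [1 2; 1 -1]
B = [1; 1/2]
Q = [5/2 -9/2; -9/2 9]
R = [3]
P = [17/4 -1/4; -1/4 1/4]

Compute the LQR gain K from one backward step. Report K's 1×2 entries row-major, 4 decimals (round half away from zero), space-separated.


0.5664 1.1858

BᵀP = [4.1250 -0.1250]
S = R + BᵀPB = [3] + [4.0625] = [7.0625]
BᵀPA = [4.0000 8.3750]
K = S⁻¹·BᵀPA = [0.5664 1.1858]
A−BK = [0.4336 0.8142; 0.7168 -1.5929]
AᵀP(A−BK) = [1.7345 3.2566; 3.2566 8.3186]
P' = Q + AᵀP(A−BK) = [4.2345 -1.2434; -1.2434 17.3186]
tr(P') = 21.5531


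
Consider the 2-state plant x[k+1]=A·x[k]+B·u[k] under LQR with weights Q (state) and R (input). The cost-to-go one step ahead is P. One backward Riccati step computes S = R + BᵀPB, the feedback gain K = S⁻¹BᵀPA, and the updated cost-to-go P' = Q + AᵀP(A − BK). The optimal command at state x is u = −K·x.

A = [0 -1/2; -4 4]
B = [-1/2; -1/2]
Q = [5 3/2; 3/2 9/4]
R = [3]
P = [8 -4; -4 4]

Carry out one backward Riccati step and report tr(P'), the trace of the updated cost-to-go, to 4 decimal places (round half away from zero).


153.0000

BᵀP = [-2.0000 0.0000]
S = R + BᵀPB = [3] + [1.0000] = [4.0000]
BᵀPA = [0.0000 1.0000]
K = S⁻¹·BᵀPA = [0.0000 0.2500]
A−BK = [0.0000 -0.3750; -4.0000 4.1250]
AᵀP(A−BK) = [64.0000 -72.0000; -72.0000 81.7500]
P' = Q + AᵀP(A−BK) = [69.0000 -70.5000; -70.5000 84.0000]
tr(P') = 153.0000


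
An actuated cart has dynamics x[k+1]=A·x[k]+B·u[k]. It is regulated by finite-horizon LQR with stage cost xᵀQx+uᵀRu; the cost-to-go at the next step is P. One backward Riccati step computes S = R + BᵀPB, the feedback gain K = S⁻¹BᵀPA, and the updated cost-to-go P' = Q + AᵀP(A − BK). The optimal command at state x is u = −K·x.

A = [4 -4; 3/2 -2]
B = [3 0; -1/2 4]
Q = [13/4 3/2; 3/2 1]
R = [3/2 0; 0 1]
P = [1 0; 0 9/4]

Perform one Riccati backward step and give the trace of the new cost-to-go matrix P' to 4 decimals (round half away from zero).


BᵀP = [3.0000 -1.1250; 0.0000 9.0000]
S = R + BᵀPB = [3/2 0; 0 1] + [9.5625 -4.5000; -4.5000 36.0000] = [11.0625 -4.5000; -4.5000 37.0000]
BᵀPA = [10.3125 -9.7500; 13.5000 -18.0000]
K = S⁻¹·BᵀPA = [1.1369 -1.1354; 0.5031 -0.6246]
A−BK = [0.5894 -0.5937; 0.0559 -0.0694]
AᵀP(A−BK) = [2.5463 -2.6092; -2.6092 2.6872]
P' = Q + AᵀP(A−BK) = [5.7963 -1.1092; -1.1092 3.6872]
tr(P') = 9.4835

9.4835


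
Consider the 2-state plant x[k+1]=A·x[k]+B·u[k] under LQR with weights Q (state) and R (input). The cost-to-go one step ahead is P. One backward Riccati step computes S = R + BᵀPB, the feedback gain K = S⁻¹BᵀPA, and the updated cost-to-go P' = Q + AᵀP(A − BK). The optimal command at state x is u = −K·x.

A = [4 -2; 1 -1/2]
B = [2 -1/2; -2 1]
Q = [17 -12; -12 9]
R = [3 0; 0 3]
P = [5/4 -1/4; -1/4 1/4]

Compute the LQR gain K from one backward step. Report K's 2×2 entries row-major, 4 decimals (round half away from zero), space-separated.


BᵀP = [3.0000 -1.0000; -0.8750 0.3750]
S = R + BᵀPB = [3 0; 0 3] + [8.0000 -2.5000; -2.5000 0.8125] = [11.0000 -2.5000; -2.5000 3.8125]
BᵀPA = [11.0000 -5.5000; -3.1250 1.5625]
K = S⁻¹·BᵀPA = [0.9562 -0.4781; -0.1926 0.0963]
A−BK = [1.9912 -0.9956; 3.1051 -1.5525]
AᵀP(A−BK) = [7.1296 -3.5648; -3.5648 1.7824]
P' = Q + AᵀP(A−BK) = [24.1296 -15.5648; -15.5648 10.7824]
tr(P') = 34.9120

0.9562 -0.4781 -0.1926 0.0963


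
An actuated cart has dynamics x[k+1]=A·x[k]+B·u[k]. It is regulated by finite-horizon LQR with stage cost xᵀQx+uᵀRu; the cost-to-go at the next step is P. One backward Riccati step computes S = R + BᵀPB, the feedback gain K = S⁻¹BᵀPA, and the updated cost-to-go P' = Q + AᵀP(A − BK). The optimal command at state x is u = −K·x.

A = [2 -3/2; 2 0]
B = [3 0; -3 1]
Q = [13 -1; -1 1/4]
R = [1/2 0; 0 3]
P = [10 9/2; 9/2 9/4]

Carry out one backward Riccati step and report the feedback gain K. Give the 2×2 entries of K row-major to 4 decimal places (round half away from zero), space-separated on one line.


BᵀP = [16.5000 6.7500; 4.5000 2.2500]
S = R + BᵀPB = [1/2 0; 0 3] + [29.2500 6.7500; 6.7500 2.2500] = [29.7500 6.7500; 6.7500 5.2500]
BᵀPA = [46.5000 -24.7500; 13.5000 -6.7500]
K = S⁻¹·BᵀPA = [1.3831 -0.7627; 0.7932 -0.3051]
A−BK = [-2.1492 0.7881; 5.3559 -1.9831]
AᵀP(A−BK) = [9.9797 -3.9153; -3.9153 1.5636]
P' = Q + AᵀP(A−BK) = [22.9797 -4.9153; -4.9153 1.8136]
tr(P') = 24.7932

1.3831 -0.7627 0.7932 -0.3051


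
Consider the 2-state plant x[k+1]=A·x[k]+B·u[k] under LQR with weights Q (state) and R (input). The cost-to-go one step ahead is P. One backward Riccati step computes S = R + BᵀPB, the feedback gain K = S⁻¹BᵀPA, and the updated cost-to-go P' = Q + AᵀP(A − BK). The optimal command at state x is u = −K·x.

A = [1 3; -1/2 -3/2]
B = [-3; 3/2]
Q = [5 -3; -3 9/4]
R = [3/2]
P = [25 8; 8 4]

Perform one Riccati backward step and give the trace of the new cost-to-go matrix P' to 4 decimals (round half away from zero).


BᵀP = [-63.0000 -18.0000]
S = R + BᵀPB = [3/2] + [162.0000] = [163.5000]
BᵀPA = [-54.0000 -162.0000]
K = S⁻¹·BᵀPA = [-0.3303 -0.9908]
A−BK = [0.0092 0.0275; -0.0046 -0.0138]
AᵀP(A−BK) = [0.1651 0.4954; 0.4954 1.4862]
P' = Q + AᵀP(A−BK) = [5.1651 -2.5046; -2.5046 3.7362]
tr(P') = 8.9014

8.9014


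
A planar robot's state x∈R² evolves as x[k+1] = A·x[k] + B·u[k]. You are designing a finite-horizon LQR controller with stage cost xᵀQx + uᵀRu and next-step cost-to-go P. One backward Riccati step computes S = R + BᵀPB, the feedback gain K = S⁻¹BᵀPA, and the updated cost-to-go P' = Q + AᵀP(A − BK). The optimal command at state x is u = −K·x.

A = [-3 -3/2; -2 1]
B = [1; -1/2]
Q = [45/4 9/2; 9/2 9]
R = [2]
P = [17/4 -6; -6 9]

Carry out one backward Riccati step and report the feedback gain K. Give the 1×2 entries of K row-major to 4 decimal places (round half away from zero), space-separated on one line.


BᵀP = [7.2500 -10.5000]
S = R + BᵀPB = [2] + [12.5000] = [14.5000]
BᵀPA = [-0.7500 -21.3750]
K = S⁻¹·BᵀPA = [-0.0517 -1.4741]
A−BK = [-2.9483 -0.0259; -2.0259 0.2629]
AᵀP(A−BK) = [2.2112 0.0194; 0.0194 5.0528]
P' = Q + AᵀP(A−BK) = [13.4612 4.5194; 4.5194 14.0528]
tr(P') = 27.5140

-0.0517 -1.4741


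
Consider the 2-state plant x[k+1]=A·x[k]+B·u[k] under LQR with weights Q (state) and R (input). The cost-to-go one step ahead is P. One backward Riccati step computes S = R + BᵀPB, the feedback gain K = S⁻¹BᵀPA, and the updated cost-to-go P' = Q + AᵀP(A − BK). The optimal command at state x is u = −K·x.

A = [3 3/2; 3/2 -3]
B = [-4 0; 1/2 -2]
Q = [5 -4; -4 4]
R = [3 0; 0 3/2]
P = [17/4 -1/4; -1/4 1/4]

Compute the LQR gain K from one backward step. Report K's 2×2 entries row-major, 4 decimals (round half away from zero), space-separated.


-0.6998 -0.3860 -0.3298 0.5526

BᵀP = [-17.1250 1.1250; 0.5000 -0.5000]
S = R + BᵀPB = [3 0; 0 3/2] + [69.0625 -2.2500; -2.2500 1.0000] = [72.0625 -2.2500; -2.2500 2.5000]
BᵀPA = [-49.6875 -29.0625; 0.7500 2.2500]
K = S⁻¹·BᵀPA = [-0.6998 -0.3860; -0.3298 0.5526]
A−BK = [0.2008 -0.0442; 1.1903 -1.7019]
AᵀP(A−BK) = [2.0384 0.0916; 0.0916 1.5999]
P' = Q + AᵀP(A−BK) = [7.0384 -3.9084; -3.9084 5.5999]
tr(P') = 12.6382


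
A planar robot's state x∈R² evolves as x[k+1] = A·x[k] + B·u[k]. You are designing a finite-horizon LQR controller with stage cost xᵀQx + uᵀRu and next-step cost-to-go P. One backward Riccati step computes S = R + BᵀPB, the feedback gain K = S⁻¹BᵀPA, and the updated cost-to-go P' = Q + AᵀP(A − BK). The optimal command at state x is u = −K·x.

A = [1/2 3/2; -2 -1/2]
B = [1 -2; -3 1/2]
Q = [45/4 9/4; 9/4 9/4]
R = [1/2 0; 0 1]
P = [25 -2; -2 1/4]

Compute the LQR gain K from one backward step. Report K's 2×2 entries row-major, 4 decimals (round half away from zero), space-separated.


0.4217 0.3189 -0.0669 -0.5554

BᵀP = [31.0000 -2.7500; -51.0000 4.1250]
S = R + BᵀPB = [1/2 0; 0 1] + [39.2500 -63.3750; -63.3750 104.0625] = [39.7500 -63.3750; -63.3750 105.0625]
BᵀPA = [21.0000 47.8750; -33.7500 -78.5625]
K = S⁻¹·BᵀPA = [0.4217 0.3189; -0.0669 -0.5554]
A−BK = [-0.0554 0.0703; -0.7015 0.7343]
AᵀP(A−BK) = [0.1377 0.0582; 0.0582 0.4112]
P' = Q + AᵀP(A−BK) = [11.3877 2.3082; 2.3082 2.6612]
tr(P') = 14.0489


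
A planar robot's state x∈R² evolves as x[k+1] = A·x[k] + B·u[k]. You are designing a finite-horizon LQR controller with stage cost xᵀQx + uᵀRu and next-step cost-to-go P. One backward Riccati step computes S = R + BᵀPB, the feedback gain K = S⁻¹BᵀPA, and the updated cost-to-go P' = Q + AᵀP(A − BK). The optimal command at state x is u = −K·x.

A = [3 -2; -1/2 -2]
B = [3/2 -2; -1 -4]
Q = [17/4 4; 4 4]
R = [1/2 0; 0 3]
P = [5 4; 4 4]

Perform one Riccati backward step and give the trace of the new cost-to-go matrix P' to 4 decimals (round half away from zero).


BᵀP = [3.5000 2.0000; -26.0000 -24.0000]
S = R + BᵀPB = [1/2 0; 0 3] + [3.2500 -15.0000; -15.0000 148.0000] = [3.7500 -15.0000; -15.0000 151.0000]
BᵀPA = [9.5000 -11.0000; -66.0000 100.0000]
K = S⁻¹·BᵀPA = [1.3026 -0.4718; -0.3077 0.6154]
A−BK = [0.4308 -0.0615; -0.4282 -0.0103]
AᵀP(A−BK) = [1.3179 -0.9026; -0.9026 1.2718]
P' = Q + AᵀP(A−BK) = [5.5679 3.0974; 3.0974 5.2718]
tr(P') = 10.8397

10.8397


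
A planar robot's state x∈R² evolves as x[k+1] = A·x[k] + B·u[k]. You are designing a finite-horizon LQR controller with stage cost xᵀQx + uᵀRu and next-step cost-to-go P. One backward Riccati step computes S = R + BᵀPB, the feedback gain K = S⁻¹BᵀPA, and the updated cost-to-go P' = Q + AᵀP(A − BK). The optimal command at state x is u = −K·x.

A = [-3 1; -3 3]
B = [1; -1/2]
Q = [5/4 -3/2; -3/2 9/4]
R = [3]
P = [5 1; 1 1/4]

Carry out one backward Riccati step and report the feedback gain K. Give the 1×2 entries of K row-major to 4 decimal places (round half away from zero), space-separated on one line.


-2.2832 1.0088

BᵀP = [4.5000 0.8750]
S = R + BᵀPB = [3] + [4.0625] = [7.0625]
BᵀPA = [-16.1250 7.1250]
K = S⁻¹·BᵀPA = [-2.2832 1.0088]
A−BK = [-0.7168 -0.0088; -4.1416 3.5044]
AᵀP(A−BK) = [28.4336 -12.9823; -12.9823 6.0619]
P' = Q + AᵀP(A−BK) = [29.6836 -14.4823; -14.4823 8.3119]
tr(P') = 37.9956


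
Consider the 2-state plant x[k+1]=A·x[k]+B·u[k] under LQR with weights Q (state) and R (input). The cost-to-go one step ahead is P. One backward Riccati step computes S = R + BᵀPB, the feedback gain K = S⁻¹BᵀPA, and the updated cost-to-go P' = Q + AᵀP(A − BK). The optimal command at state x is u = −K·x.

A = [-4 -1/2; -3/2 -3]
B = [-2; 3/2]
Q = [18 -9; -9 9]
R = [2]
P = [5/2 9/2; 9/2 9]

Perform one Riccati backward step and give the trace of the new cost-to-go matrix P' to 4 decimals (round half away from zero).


161.0030

BᵀP = [1.7500 4.5000]
S = R + BᵀPB = [2] + [3.2500] = [5.2500]
BᵀPA = [-13.7500 -14.3750]
K = S⁻¹·BᵀPA = [-2.6190 -2.7381]
A−BK = [-9.2381 -5.9762; 2.4286 1.1071]
AᵀP(A−BK) = [78.2381 65.2262; 65.2262 55.7649]
P' = Q + AᵀP(A−BK) = [96.2381 56.2262; 56.2262 64.7649]
tr(P') = 161.0030


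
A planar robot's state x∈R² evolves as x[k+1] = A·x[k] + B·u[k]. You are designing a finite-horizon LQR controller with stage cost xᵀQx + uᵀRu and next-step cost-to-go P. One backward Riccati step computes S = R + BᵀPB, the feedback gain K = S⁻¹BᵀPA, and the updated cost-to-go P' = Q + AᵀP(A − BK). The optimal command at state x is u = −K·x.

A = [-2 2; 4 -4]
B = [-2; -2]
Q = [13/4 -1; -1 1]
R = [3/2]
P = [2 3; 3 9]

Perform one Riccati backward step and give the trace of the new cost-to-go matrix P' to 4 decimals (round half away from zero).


46.0342

BᵀP = [-10.0000 -24.0000]
S = R + BᵀPB = [3/2] + [68.0000] = [69.5000]
BᵀPA = [-76.0000 76.0000]
K = S⁻¹·BᵀPA = [-1.0935 1.0935]
A−BK = [-4.1871 4.1871; 1.8129 -1.8129]
AᵀP(A−BK) = [20.8921 -20.8921; -20.8921 20.8921]
P' = Q + AᵀP(A−BK) = [24.1421 -21.8921; -21.8921 21.8921]
tr(P') = 46.0342


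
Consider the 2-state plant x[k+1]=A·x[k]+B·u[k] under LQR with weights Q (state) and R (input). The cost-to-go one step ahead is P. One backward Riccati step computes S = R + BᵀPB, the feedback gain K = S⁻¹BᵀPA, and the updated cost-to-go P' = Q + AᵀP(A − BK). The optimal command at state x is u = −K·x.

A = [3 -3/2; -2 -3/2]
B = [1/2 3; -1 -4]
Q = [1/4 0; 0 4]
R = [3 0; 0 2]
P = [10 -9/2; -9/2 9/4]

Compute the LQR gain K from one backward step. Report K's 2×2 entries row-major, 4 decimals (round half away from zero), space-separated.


0.0844 0.0118 0.7842 -0.1644

BᵀP = [9.5000 -4.5000; 48.0000 -22.5000]
S = R + BᵀPB = [3 0; 0 2] + [9.2500 46.5000; 46.5000 234.0000] = [12.2500 46.5000; 46.5000 236.0000]
BᵀPA = [37.5000 -7.5000; 189.0000 -38.2500]
K = S⁻¹·BᵀPA = [0.0844 0.0118; 0.7842 -0.1644]
A−BK = [0.6051 -1.0127; 1.2213 -2.1458]
AᵀP(A−BK) = [1.6178 -0.8707; -0.8707 1.1127]
P' = Q + AᵀP(A−BK) = [1.8678 -0.8707; -0.8707 5.1127]
tr(P') = 6.9805


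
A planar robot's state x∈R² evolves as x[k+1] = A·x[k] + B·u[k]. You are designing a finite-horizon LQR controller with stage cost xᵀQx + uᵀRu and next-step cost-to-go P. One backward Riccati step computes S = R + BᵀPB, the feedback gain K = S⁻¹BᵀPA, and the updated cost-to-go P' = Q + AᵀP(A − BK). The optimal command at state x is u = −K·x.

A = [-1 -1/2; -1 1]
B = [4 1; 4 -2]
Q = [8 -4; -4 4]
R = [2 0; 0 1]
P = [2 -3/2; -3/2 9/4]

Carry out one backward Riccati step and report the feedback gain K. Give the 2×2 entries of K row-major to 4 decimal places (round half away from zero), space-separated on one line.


BᵀP = [2.0000 3.0000; 5.0000 -6.0000]
S = R + BᵀPB = [2 0; 0 1] + [20.0000 -4.0000; -4.0000 17.0000] = [22.0000 -4.0000; -4.0000 18.0000]
BᵀPA = [-5.0000 2.0000; 1.0000 -8.5000]
K = S⁻¹·BᵀPA = [-0.2263 0.0053; 0.0053 -0.4711]
A−BK = [-0.1000 -0.0500; -0.0842 0.0368]
AᵀP(A−BK) = [0.1132 -0.0026; -0.0026 0.2355]
P' = Q + AᵀP(A−BK) = [8.1132 -4.0026; -4.0026 4.2355]
tr(P') = 12.3487

-0.2263 0.0053 0.0053 -0.4711


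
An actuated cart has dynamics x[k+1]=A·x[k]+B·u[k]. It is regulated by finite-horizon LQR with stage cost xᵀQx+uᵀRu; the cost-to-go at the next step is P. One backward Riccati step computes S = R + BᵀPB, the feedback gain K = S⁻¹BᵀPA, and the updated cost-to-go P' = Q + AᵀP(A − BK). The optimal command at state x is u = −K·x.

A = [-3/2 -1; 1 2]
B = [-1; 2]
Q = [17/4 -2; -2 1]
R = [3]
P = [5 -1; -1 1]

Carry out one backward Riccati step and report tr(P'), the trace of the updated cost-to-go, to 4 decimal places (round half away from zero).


BᵀP = [-7.0000 3.0000]
S = R + BᵀPB = [3] + [13.0000] = [16.0000]
BᵀPA = [13.5000 13.0000]
K = S⁻¹·BᵀPA = [0.8438 0.8125]
A−BK = [-0.6563 -0.1875; -0.6875 0.3750]
AᵀP(A−BK) = [3.8594 2.5313; 2.5313 2.4375]
P' = Q + AᵀP(A−BK) = [8.1094 0.5313; 0.5313 3.4375]
tr(P') = 11.5469

11.5469


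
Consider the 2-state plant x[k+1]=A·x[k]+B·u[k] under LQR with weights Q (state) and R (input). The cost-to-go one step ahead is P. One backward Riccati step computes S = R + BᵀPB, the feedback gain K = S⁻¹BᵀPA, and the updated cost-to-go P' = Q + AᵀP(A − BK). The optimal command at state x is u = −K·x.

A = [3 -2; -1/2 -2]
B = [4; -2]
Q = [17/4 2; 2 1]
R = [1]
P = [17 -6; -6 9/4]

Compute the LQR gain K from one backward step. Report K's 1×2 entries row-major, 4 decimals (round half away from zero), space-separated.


0.6726 -0.2725

BᵀP = [80.0000 -28.5000]
S = R + BᵀPB = [1] + [377.0000] = [378.0000]
BᵀPA = [254.2500 -103.0000]
K = S⁻¹·BᵀPA = [0.6726 -0.2725]
A−BK = [0.3095 -0.9101; 0.8452 -2.5450]
AᵀP(A−BK) = [0.5491 -0.4702; -0.4702 0.9339]
P' = Q + AᵀP(A−BK) = [4.7991 1.5298; 1.5298 1.9339]
tr(P') = 6.7330


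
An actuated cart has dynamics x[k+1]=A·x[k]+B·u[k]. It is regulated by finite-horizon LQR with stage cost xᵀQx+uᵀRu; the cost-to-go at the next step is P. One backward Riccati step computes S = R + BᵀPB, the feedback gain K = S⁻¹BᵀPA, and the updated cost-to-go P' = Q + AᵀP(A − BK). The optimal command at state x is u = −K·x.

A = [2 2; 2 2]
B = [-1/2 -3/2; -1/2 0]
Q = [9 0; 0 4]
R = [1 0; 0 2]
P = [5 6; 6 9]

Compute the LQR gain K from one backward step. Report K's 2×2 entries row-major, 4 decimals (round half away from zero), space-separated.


BᵀP = [-5.5000 -7.5000; -7.5000 -9.0000]
S = R + BᵀPB = [1 0; 0 2] + [6.5000 8.2500; 8.2500 11.2500] = [7.5000 8.2500; 8.2500 13.2500]
BᵀPA = [-26.0000 -26.0000; -33.0000 -33.0000]
K = S⁻¹·BᵀPA = [-2.3074 -2.3074; -1.0539 -1.0539]
A−BK = [-0.7345 -0.7345; 0.8463 0.8463]
AᵀP(A−BK) = [9.2295 9.2295; 9.2295 9.2295]
P' = Q + AᵀP(A−BK) = [18.2295 9.2295; 9.2295 13.2295]
tr(P') = 31.4591

-2.3074 -2.3074 -1.0539 -1.0539


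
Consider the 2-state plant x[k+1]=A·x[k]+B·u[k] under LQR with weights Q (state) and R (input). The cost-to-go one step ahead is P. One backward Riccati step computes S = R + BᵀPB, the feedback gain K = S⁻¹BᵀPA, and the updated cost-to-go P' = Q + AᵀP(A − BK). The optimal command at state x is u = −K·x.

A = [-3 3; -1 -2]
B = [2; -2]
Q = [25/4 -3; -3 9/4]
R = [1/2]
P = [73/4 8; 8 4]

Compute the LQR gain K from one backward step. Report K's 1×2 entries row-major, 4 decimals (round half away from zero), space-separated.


-2.7255 1.7843

BᵀP = [20.5000 8.0000]
S = R + BᵀPB = [1/2] + [25.0000] = [25.5000]
BᵀPA = [-69.5000 45.5000]
K = S⁻¹·BᵀPA = [-2.7255 1.7843]
A−BK = [2.4510 -0.5686; -6.4510 1.5686]
AᵀP(A−BK) = [26.8284 -8.2402; -8.2402 3.0637]
P' = Q + AᵀP(A−BK) = [33.0784 -11.2402; -11.2402 5.3137]
tr(P') = 38.3922


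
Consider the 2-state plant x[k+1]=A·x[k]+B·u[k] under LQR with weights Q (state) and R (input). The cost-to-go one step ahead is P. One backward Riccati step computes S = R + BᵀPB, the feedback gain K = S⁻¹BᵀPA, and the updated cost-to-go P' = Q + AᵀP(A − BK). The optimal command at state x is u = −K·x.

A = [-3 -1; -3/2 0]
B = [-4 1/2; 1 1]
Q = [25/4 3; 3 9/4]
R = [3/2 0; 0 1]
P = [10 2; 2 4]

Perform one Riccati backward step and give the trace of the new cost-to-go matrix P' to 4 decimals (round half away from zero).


BᵀP = [-38.0000 -4.0000; 7.0000 5.0000]
S = R + BᵀPB = [3/2 0; 0 1] + [148.0000 -23.0000; -23.0000 8.5000] = [149.5000 -23.0000; -23.0000 9.5000]
BᵀPA = [120.0000 38.0000; -28.5000 -7.0000]
K = S⁻¹·BᵀPA = [0.5436 0.2244; -1.6839 -0.1935]
A−BK = [0.0164 -0.0056; -0.3597 -0.0309]
AᵀP(A−BK) = [3.7755 0.5554; 0.5554 0.1178]
P' = Q + AᵀP(A−BK) = [10.0255 3.5554; 3.5554 2.3678]
tr(P') = 12.3933

12.3933


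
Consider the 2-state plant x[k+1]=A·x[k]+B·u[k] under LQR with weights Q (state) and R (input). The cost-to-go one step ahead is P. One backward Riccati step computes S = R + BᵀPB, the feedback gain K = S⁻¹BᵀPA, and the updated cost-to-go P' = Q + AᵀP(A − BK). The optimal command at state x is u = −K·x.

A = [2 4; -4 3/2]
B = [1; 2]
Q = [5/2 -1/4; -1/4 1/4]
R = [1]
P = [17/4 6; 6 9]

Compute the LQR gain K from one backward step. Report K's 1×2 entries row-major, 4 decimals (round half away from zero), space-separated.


BᵀP = [16.2500 24.0000]
S = R + BᵀPB = [1] + [64.2500] = [65.2500]
BᵀPA = [-63.5000 101.0000]
K = S⁻¹·BᵀPA = [-0.9732 1.5479]
A−BK = [2.9732 2.4521; -2.0536 -1.5958]
AᵀP(A−BK) = [3.2031 0.2912; 0.2912 3.9128]
P' = Q + AᵀP(A−BK) = [5.7031 0.0412; 0.0412 4.1628]
tr(P') = 9.8659

-0.9732 1.5479


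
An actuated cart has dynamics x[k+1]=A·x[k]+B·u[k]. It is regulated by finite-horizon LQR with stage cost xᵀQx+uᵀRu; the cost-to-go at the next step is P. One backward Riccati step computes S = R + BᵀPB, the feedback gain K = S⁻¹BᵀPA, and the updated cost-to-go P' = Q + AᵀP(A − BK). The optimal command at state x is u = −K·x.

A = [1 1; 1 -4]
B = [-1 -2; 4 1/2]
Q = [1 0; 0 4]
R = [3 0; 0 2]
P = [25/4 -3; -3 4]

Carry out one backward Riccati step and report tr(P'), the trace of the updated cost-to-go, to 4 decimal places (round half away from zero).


8.6884

BᵀP = [-18.2500 19.0000; -14.0000 8.0000]
S = R + BᵀPB = [3 0; 0 2] + [94.2500 46.0000; 46.0000 32.0000] = [97.2500 46.0000; 46.0000 34.0000]
BᵀPA = [0.7500 -94.2500; -6.0000 -46.0000]
K = S⁻¹·BᵀPA = [0.2533 -0.9143; -0.5191 -0.1159]
A−BK = [0.2150 -0.1462; 0.2465 -0.2848]
AᵀP(A−BK) = [0.9454 -0.7598; -0.7598 2.7430]
P' = Q + AᵀP(A−BK) = [1.9454 -0.7598; -0.7598 6.7430]
tr(P') = 8.6884


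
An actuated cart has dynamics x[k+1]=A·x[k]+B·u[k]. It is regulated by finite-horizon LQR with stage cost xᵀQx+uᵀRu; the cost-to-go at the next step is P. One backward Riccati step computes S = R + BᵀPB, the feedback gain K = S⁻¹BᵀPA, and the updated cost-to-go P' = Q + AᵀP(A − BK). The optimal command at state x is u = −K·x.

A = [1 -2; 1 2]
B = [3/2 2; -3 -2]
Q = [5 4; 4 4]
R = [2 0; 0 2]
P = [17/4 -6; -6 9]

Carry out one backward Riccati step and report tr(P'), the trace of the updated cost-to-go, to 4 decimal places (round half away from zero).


BᵀP = [24.3750 -36.0000; 20.5000 -30.0000]
S = R + BᵀPB = [2 0; 0 2] + [144.5625 120.7500; 120.7500 101.0000] = [146.5625 120.7500; 120.7500 103.0000]
BᵀPA = [-11.6250 -120.7500; -9.5000 -101.0000]
K = S⁻¹·BᵀPA = [-0.0975 -0.4686; 0.0221 -0.4312]
A−BK = [1.1021 -0.4346; 0.7516 -0.2683]
AᵀP(A−BK) = [0.3262 -0.0441; -0.0441 0.8625]
P' = Q + AᵀP(A−BK) = [5.3262 3.9559; 3.9559 4.8625]
tr(P') = 10.1887

10.1887


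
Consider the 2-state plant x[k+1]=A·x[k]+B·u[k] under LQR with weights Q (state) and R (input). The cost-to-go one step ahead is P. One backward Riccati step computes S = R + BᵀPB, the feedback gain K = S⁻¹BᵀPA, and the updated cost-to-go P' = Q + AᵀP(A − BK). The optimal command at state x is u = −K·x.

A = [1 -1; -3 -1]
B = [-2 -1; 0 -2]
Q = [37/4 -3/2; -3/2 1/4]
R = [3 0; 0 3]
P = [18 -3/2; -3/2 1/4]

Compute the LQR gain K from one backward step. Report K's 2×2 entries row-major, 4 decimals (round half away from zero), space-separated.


-0.6000 0.3600 0.0000 0.2000

BᵀP = [-36.0000 3.0000; -15.0000 1.0000]
S = R + BᵀPB = [3 0; 0 3] + [72.0000 30.0000; 30.0000 13.0000] = [75.0000 30.0000; 30.0000 16.0000]
BᵀPA = [-45.0000 33.0000; -18.0000 14.0000]
K = S⁻¹·BᵀPA = [-0.6000 0.3600; 0.0000 0.2000]
A−BK = [-0.2000 -0.0800; -3.0000 -0.6000]
AᵀP(A−BK) = [2.2500 -0.4500; -0.4500 0.5700]
P' = Q + AᵀP(A−BK) = [11.5000 -1.9500; -1.9500 0.8200]
tr(P') = 12.3200


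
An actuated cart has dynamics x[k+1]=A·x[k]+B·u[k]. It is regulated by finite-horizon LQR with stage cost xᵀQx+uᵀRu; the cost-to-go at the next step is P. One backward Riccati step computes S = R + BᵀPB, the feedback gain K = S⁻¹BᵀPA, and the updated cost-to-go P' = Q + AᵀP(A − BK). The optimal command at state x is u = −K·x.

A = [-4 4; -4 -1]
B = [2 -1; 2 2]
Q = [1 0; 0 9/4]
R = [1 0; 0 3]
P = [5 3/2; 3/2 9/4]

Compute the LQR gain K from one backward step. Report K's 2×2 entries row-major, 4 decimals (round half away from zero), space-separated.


BᵀP = [13.0000 7.5000; -2.0000 3.0000]
S = R + BᵀPB = [1 0; 0 3] + [41.0000 2.0000; 2.0000 8.0000] = [42.0000 2.0000; 2.0000 11.0000]
BᵀPA = [-82.0000 44.5000; -4.0000 -11.0000]
K = S⁻¹·BᵀPA = [-1.9520 1.1168; -0.0087 -1.2031]
A−BK = [-0.1048 0.5633; -0.0786 -0.8275]
AᵀP(A−BK) = [3.9039 -2.2336; -2.2336 7.3182]
P' = Q + AᵀP(A−BK) = [4.9039 -2.2336; -2.2336 9.5682]
tr(P') = 14.4722

-1.9520 1.1168 -0.0087 -1.2031


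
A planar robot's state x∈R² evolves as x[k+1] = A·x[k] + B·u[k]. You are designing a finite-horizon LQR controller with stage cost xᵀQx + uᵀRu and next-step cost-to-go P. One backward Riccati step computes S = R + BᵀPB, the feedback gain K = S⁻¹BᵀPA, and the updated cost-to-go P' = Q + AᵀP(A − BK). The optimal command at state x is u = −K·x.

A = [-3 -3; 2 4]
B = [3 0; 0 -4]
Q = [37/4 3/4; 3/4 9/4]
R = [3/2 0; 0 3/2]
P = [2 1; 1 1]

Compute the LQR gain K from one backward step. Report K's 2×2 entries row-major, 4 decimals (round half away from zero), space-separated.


BᵀP = [6.0000 3.0000; -4.0000 -4.0000]
S = R + BᵀPB = [3/2 0; 0 3/2] + [18.0000 -12.0000; -12.0000 16.0000] = [19.5000 -12.0000; -12.0000 17.5000]
BᵀPA = [-12.0000 -6.0000; 4.0000 -4.0000]
K = S⁻¹·BᵀPA = [-0.8213 -0.7757; -0.3346 -0.7605]
A−BK = [-0.5361 -0.6730; 0.6616 0.9582]
AᵀP(A−BK) = [1.4829 1.7338; 1.7338 2.3042]
P' = Q + AᵀP(A−BK) = [10.7329 2.4838; 2.4838 4.5542]
tr(P') = 15.2871

-0.8213 -0.7757 -0.3346 -0.7605


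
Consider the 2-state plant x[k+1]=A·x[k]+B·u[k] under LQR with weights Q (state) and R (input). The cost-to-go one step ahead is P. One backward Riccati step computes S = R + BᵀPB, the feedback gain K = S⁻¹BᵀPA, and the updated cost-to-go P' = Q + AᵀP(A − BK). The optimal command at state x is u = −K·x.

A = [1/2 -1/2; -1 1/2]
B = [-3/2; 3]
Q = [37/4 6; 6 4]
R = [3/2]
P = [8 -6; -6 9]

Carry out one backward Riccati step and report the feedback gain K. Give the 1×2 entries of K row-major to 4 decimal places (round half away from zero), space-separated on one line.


-0.3301 0.2136

BᵀP = [-30.0000 36.0000]
S = R + BᵀPB = [3/2] + [153.0000] = [154.5000]
BᵀPA = [-51.0000 33.0000]
K = S⁻¹·BᵀPA = [-0.3301 0.2136]
A−BK = [0.0049 -0.1796; -0.0097 -0.1408]
AᵀP(A−BK) = [0.1650 -0.1068; -0.1068 0.2015]
P' = Q + AᵀP(A−BK) = [9.4150 5.8932; 5.8932 4.2015]
tr(P') = 13.6165


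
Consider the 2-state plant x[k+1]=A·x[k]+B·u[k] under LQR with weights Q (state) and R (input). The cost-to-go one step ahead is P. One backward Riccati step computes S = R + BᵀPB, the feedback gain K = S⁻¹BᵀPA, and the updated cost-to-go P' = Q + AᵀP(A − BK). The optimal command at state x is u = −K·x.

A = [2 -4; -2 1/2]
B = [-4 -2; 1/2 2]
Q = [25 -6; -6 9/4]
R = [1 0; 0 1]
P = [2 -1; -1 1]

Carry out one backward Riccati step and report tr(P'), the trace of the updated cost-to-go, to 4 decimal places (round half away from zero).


BᵀP = [-8.5000 4.5000; -6.0000 4.0000]
S = R + BᵀPB = [1 0; 0 1] + [36.2500 26.0000; 26.0000 20.0000] = [37.2500 26.0000; 26.0000 21.0000]
BᵀPA = [-26.0000 36.2500; -20.0000 26.0000]
K = S⁻¹·BᵀPA = [-0.2447 0.8024; -0.6494 0.2447]
A−BK = [-0.2776 -0.3012; -0.5788 -0.3906]
AᵀP(A−BK) = [0.6494 -0.2447; -0.2447 0.8024]
P' = Q + AᵀP(A−BK) = [25.6494 -6.2447; -6.2447 3.0524]
tr(P') = 28.7018

28.7018


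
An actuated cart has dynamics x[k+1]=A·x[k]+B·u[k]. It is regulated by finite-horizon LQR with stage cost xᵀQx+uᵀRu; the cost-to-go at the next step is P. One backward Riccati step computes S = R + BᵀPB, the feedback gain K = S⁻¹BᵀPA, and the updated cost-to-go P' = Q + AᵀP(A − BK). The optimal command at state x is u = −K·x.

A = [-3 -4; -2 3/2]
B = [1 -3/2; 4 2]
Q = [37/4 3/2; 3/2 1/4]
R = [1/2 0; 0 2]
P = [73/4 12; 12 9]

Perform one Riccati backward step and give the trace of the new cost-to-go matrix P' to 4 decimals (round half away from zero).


BᵀP = [66.2500 48.0000; -3.3750 0.0000]
S = R + BᵀPB = [1/2 0; 0 2] + [258.2500 -3.3750; -3.3750 5.0625] = [258.7500 -3.3750; -3.3750 7.0625]
BᵀPA = [-294.7500 -193.0000; 10.1250 13.5000]
K = S⁻¹·BᵀPA = [-1.1275 -0.7255; 0.8948 1.5648]
A−BK = [-0.5303 -0.9273; 0.7201 1.2723]
AᵀP(A−BK) = [2.8713 4.3201; 4.3201 7.1068]
P' = Q + AᵀP(A−BK) = [12.1213 5.8201; 5.8201 7.3568]
tr(P') = 19.4781

19.4781


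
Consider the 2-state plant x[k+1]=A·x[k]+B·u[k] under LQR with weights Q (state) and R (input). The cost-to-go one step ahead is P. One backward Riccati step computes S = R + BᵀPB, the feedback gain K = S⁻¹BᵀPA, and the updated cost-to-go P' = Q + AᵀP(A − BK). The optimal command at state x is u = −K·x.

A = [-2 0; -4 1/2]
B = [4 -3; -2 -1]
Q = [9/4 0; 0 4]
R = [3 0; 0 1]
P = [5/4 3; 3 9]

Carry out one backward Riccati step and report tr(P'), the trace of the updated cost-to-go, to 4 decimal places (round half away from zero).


BᵀP = [-1.0000 -6.0000; -6.7500 -18.0000]
S = R + BᵀPB = [3 0; 0 1] + [8.0000 9.0000; 9.0000 38.2500] = [11.0000 9.0000; 9.0000 39.2500]
BᵀPA = [26.0000 -3.0000; 85.5000 -9.0000]
K = S⁻¹·BᵀPA = [0.7156 -0.1048; 2.0143 -0.2053]
A−BK = [1.1803 -0.1967; -0.5545 0.0852]
AᵀP(A−BK) = [6.1753 -0.7249; -0.7249 0.0882]
P' = Q + AᵀP(A−BK) = [8.4253 -0.7249; -0.7249 4.0882]
tr(P') = 12.5135

12.5135
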